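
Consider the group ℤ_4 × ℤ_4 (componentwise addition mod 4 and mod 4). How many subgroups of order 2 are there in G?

3

|G| = 16 and 2 | 16, so subgroups of order 2 are possible by Lagrange.
The subgroups of order 2 are: {(0,0), (0,2)}; {(0,0), (2,0)}; {(0,0), (2,2)}.
So G has 3 subgroups of order 2.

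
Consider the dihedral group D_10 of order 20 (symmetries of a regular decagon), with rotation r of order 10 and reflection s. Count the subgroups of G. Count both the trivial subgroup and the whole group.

|G| = 20, so by Lagrange every subgroup order divides 20. Divisors: 1, 2, 4, 5, 10, 20.
Subgroups by order — order 1: 1; order 2: 11; order 4: 5; order 5: 1; order 10: 3; order 20: 1.
Total: 1 + 11 + 5 + 1 + 3 + 1 = 22.

22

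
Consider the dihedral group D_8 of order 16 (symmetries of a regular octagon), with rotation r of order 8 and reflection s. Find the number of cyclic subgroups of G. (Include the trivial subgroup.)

12

Group the elements of G by the cyclic subgroup they generate; each cyclic subgroup of order d accounts for φ(d) elements.
Cyclic subgroups by order — order 1: 1; order 2: 9; order 4: 1; order 8: 1.
Total: 12.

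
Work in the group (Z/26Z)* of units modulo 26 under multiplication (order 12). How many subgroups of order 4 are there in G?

|G| = 12 and 4 | 12, so subgroups of order 4 are possible by Lagrange.
The subgroups of order 4 are: {1, 5, 21, 25}.
So G has 1 subgroup of order 4.

1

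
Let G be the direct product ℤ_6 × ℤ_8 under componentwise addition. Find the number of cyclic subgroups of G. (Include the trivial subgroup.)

Group the elements of G by the cyclic subgroup they generate; each cyclic subgroup of order d accounts for φ(d) elements.
Cyclic subgroups by order — order 1: 1; order 2: 3; order 3: 1; order 4: 2; order 6: 3; order 8: 2; order 12: 2; order 24: 2.
Total: 16.

16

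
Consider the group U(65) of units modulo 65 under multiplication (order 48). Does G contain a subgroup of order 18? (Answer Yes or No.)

No

18 does not divide |G| = 48, so by Lagrange no subgroup of order 18 exists.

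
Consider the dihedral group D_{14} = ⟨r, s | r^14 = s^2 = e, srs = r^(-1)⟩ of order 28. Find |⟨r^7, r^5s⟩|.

|⟨r^7⟩| = 2 and |⟨r^5s⟩| = 2, so |H| is a multiple of lcm(2, 2) = 2 and divides |G| = 28.
Closing under the operation: H = {e, r^7, r^5s, r^12s}, so |H| = 4.

4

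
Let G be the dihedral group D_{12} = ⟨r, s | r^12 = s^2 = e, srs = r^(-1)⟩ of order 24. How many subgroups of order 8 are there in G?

3

|G| = 24 and 8 | 24, so subgroups of order 8 are possible by Lagrange.
The subgroups of order 8 are: {e, r^3, r^6, r^9, rs, r^4s, r^7s, r^10s}; {e, r^3, r^6, r^9, r^2s, r^5s, r^8s, r^11s}; {e, r^3, r^6, r^9, s, r^3s, r^6s, r^9s}.
So G has 3 subgroups of order 8.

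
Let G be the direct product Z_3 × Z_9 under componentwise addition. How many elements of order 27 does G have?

An element (a,b) has order lcm(ord(a), ord(b)); count pairs with lcm equal to 27.
Enumerating gives 0 such elements.

0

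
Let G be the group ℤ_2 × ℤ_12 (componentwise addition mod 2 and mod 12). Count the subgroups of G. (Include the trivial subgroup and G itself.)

16

|G| = 24, so by Lagrange every subgroup order divides 24. Divisors: 1, 2, 3, 4, 6, 8, 12, 24.
Subgroups by order — order 1: 1; order 2: 3; order 3: 1; order 4: 3; order 6: 3; order 8: 1; order 12: 3; order 24: 1.
Total: 1 + 3 + 1 + 3 + 3 + 1 + 3 + 1 = 16.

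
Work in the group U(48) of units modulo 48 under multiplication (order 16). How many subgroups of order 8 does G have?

|G| = 16 and 8 | 16, so subgroups of order 8 are possible by Lagrange.
The subgroups of order 8 are: {1, 11, 13, 23, 25, 35, 37, 47}; {1, 11, 17, 19, 25, 35, 41, 43}; {1, 5, 7, 11, 25, 29, 31, 35}; {1, 5, 13, 17, 25, 29, 37, 41}; … (7 in all).
So G has 7 subgroups of order 8.

7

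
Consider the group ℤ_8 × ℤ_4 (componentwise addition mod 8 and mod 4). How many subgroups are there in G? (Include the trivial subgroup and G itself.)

22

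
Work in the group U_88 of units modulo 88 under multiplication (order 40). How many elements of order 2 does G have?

7

The elements of order 2 are: 21, 23, 43, 45, 65, 67, 87.
That's 7.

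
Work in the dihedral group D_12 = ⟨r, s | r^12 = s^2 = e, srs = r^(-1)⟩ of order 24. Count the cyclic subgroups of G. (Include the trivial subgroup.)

Group the elements of G by the cyclic subgroup they generate; each cyclic subgroup of order d accounts for φ(d) elements.
Cyclic subgroups by order — order 1: 1; order 2: 13; order 3: 1; order 4: 1; order 6: 1; order 12: 1.
Total: 18.

18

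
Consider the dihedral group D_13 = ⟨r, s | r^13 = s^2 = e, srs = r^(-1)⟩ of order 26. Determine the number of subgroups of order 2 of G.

13

|G| = 26 and 2 | 26, so subgroups of order 2 are possible by Lagrange.
The subgroups of order 2 are: {e, r^10s}; {e, r^11s}; {e, r^12s}; {e, r^2s}; … (13 in all).
So G has 13 subgroups of order 2.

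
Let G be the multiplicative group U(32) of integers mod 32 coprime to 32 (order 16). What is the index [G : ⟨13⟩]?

|⟨13⟩| = 8 and |G| = 16.
By Lagrange, [G : H] = |G|/|H| = 16/8 = 2.

2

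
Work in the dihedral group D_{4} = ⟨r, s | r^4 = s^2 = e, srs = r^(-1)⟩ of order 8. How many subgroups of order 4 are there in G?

3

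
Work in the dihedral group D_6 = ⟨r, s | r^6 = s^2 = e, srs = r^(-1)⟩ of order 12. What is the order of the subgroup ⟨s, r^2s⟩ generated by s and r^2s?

|⟨s⟩| = 2 and |⟨r^2s⟩| = 2, so |H| is a multiple of lcm(2, 2) = 2 and divides |G| = 12.
Closing under the operation: H = {e, r^2, r^4, s, r^2s, r^4s}, so |H| = 6.

6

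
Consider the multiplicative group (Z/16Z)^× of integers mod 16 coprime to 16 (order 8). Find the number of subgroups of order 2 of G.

|G| = 8 and 2 | 8, so subgroups of order 2 are possible by Lagrange.
The subgroups of order 2 are: {1, 15}; {1, 7}; {1, 9}.
So G has 3 subgroups of order 2.

3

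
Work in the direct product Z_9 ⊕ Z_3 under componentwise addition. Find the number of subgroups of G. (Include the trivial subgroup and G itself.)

10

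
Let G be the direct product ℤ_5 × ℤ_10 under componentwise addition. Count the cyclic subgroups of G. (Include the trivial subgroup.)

14

A cyclic subgroup of order d is generated by each of its φ(d) elements of order d, so the cyclic subgroups of order d number (#elements of order d)/φ(d).
Cyclic subgroups by order — order 1: 1; order 2: 1; order 5: 6; order 10: 6.
Total: 14.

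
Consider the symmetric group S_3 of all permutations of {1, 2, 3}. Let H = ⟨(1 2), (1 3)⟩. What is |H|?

6

|⟨(1 2)⟩| = 2 and |⟨(1 3)⟩| = 2, so |H| is a multiple of lcm(2, 2) = 2 and divides |G| = 6.
Closing {(1 2), (1 3)} under the group operation gives all of G, so |H| = 6.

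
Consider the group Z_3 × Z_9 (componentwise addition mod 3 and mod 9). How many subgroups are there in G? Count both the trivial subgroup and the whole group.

10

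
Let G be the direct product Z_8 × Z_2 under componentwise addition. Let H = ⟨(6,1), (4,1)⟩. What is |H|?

8

|⟨(6,1)⟩| = 4 and |⟨(4,1)⟩| = 2, so |H| is a multiple of lcm(4, 2) = 4 and divides |G| = 16.
Closing under the operation: H = {(0,0), (0,1), (2,0), (2,1), (4,0), (4,1), (6,0), (6,1)}, so |H| = 8.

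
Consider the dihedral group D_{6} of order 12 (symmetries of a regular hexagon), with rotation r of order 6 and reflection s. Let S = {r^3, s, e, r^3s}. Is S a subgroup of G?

|S| = 4 divides |G| = 12, consistent with Lagrange.
S contains the identity, every element's inverse is in S, and S is closed under ·: it is a subgroup.

Yes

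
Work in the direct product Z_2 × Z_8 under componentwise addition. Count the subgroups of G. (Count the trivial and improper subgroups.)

11

|G| = 16, so by Lagrange every subgroup order divides 16. Divisors: 1, 2, 4, 8, 16.
Subgroups by order — order 1: 1; order 2: 3; order 4: 3; order 8: 3; order 16: 1.
Total: 1 + 3 + 3 + 3 + 1 = 11.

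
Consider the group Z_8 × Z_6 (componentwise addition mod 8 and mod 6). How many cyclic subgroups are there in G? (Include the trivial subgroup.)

16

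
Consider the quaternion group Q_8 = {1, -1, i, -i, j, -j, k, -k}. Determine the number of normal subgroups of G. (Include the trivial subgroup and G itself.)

6

G has 6 subgroups. Checking conjugation-invariance by order — order 1: 1/1 normal; order 2: 1/1 normal; order 4: 3/3 normal; order 8: 1/1 normal.
Total normal subgroups: 6.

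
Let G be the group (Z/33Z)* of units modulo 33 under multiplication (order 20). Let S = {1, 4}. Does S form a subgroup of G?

No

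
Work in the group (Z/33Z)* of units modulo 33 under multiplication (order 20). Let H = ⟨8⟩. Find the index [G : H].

|⟨8⟩| = 10 and |G| = 20.
By Lagrange, [G : H] = |G|/|H| = 20/10 = 2.

2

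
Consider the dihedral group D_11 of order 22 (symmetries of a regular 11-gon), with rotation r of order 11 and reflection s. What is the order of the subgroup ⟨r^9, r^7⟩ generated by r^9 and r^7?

11

|⟨r^9⟩| = 11 and |⟨r^7⟩| = 11, so |H| is a multiple of lcm(11, 11) = 11 and divides |G| = 22.
Closing under the operation: H = {e, r, r^2, r^3, r^4, r^5, r^6, r^7, r^8, r^9, r^10}, so |H| = 11.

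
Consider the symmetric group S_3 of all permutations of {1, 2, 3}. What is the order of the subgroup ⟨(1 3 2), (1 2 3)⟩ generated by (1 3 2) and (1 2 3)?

|⟨(1 3 2)⟩| = 3 and |⟨(1 2 3)⟩| = 3, so |H| is a multiple of lcm(3, 3) = 3 and divides |G| = 6.
Closing under the operation: H = {e, (1 2 3), (1 3 2)}, so |H| = 3.

3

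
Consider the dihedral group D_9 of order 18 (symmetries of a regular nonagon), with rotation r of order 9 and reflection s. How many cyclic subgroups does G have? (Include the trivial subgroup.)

12

Each element a generates a cyclic subgroup ⟨a⟩; distinct elements may generate the same one (a cyclic group of order d has φ(d) generators).
Cyclic subgroups by order — order 1: 1; order 2: 9; order 3: 1; order 9: 1.
Total: 12.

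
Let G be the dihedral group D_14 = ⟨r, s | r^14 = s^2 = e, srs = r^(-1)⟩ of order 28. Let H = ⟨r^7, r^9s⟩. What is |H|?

|⟨r^7⟩| = 2 and |⟨r^9s⟩| = 2, so |H| is a multiple of lcm(2, 2) = 2 and divides |G| = 28.
Closing under the operation: H = {e, r^7, r^2s, r^9s}, so |H| = 4.

4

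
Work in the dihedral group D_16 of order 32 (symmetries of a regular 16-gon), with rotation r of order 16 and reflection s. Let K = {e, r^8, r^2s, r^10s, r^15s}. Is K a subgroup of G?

No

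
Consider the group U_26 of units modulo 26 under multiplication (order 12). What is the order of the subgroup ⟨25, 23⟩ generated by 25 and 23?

6

|⟨25⟩| = 2 and |⟨23⟩| = 6, so |H| is a multiple of lcm(2, 6) = 6 and divides |G| = 12.
Closing under the operation: H = {1, 3, 9, 17, 23, 25}, so |H| = 6.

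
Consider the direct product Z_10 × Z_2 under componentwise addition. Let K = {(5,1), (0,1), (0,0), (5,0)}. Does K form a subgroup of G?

|K| = 4 divides |G| = 20, consistent with Lagrange.
K contains the identity, every element's inverse is in K, and K is closed under +: it is a subgroup.

Yes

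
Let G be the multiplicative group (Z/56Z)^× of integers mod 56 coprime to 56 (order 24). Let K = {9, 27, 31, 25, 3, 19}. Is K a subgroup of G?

The identity 1 ∉ K, so K is not a subgroup.

No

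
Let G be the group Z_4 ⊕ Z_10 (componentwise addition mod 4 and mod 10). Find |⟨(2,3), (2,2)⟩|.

|⟨(2,3)⟩| = 10 and |⟨(2,2)⟩| = 10, so |H| is a multiple of lcm(10, 10) = 10 and divides |G| = 40.
Closing under the operation: H = {(0,0), (0,1), (0,2), (0,3), (0,4), (0,5), (0,6), (0,7), (0,8), (0,9), (2,0), (2,1), (2,2), (2,3), (2,4), (2,5), (2,6), (2,7), (2,8), (2,9)}, so |H| = 20.

20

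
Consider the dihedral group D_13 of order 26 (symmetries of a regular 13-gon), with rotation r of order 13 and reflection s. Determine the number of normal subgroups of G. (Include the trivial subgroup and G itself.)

3

G has 16 subgroups. Checking conjugation-invariance by order — order 1: 1/1 normal; order 2: 0/13 normal; order 13: 1/1 normal; order 26: 1/1 normal.
Total normal subgroups: 3.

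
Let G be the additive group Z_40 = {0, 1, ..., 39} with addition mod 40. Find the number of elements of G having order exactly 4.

In a cyclic group of order 40, the number of elements of order d (for d | 40) is φ(d).
φ(4) = 2.

2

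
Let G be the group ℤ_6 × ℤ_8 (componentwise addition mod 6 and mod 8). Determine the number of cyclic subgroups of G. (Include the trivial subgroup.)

16

Each element a generates a cyclic subgroup ⟨a⟩; distinct elements may generate the same one (a cyclic group of order d has φ(d) generators).
Cyclic subgroups by order — order 1: 1; order 2: 3; order 3: 1; order 4: 2; order 6: 3; order 8: 2; order 12: 2; order 24: 2.
Total: 16.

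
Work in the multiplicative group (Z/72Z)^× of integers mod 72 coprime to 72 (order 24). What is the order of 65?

6

Compute successive powers of 65 mod 72: 65, 49, 17, 25, 41, 1; 65^6 ≡ 1 (mod 72).
So |⟨65⟩| = 6.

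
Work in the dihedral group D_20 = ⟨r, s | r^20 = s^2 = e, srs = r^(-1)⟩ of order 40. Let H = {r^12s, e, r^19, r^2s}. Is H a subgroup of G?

r^19 ∈ H but its inverse r ∉ H, so H is not a subgroup.

No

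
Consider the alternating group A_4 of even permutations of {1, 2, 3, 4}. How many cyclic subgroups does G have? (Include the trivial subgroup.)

8

Each element a generates a cyclic subgroup ⟨a⟩; distinct elements may generate the same one (a cyclic group of order d has φ(d) generators).
Cyclic subgroups by order — order 1: 1; order 2: 3; order 3: 4.
Total: 8.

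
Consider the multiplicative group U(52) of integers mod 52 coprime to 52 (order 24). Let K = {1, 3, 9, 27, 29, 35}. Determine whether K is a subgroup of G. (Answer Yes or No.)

|K| = 6 divides |G| = 24, consistent with Lagrange.
K contains the identity, every element's inverse is in K, and K is closed under ·: it is a subgroup.
In fact K = ⟨3⟩.

Yes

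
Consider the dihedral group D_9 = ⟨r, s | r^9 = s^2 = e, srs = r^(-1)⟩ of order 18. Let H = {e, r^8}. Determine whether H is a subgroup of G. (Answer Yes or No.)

r^8 ∈ H but its inverse r ∉ H, so H is not a subgroup.

No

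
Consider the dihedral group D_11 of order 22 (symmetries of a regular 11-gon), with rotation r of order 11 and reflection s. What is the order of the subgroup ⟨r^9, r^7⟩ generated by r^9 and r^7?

11

|⟨r^9⟩| = 11 and |⟨r^7⟩| = 11, so |H| is a multiple of lcm(11, 11) = 11 and divides |G| = 22.
Closing under the operation: H = {e, r, r^2, r^3, r^4, r^5, r^6, r^7, r^8, r^9, r^10}, so |H| = 11.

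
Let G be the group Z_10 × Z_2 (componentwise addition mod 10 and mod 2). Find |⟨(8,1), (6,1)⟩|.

|⟨(8,1)⟩| = 10 and |⟨(6,1)⟩| = 10, so |H| is a multiple of lcm(10, 10) = 10 and divides |G| = 20.
Closing under the operation: H = {(0,0), (0,1), (2,0), (2,1), (4,0), (4,1), (6,0), (6,1), (8,0), (8,1)}, so |H| = 10.

10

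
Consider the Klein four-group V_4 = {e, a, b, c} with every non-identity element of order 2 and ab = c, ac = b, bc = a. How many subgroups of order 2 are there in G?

|G| = 4 and 2 | 4, so subgroups of order 2 are possible by Lagrange.
The subgroups of order 2 are: {e, a}; {e, b}; {e, c}.
So G has 3 subgroups of order 2.

3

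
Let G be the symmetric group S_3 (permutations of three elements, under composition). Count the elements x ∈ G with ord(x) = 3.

2

The elements of order 3 are: (1 2 3), (1 3 2).
That's 2.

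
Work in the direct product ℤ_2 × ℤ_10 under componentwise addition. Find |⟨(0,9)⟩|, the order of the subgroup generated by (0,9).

10

The order of (0,9) in Z_2 × Z_10 is lcm(ord(0) in Z_2, ord(9) in Z_10).
ord(0) = 1 and ord(9) = 10, so |⟨(0,9)⟩| = lcm(1, 10) = 10.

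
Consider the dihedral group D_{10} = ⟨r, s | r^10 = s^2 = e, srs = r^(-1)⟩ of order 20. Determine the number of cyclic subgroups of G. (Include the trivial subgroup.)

14

Group the elements of G by the cyclic subgroup they generate; each cyclic subgroup of order d accounts for φ(d) elements.
Cyclic subgroups by order — order 1: 1; order 2: 11; order 5: 1; order 10: 1.
Total: 14.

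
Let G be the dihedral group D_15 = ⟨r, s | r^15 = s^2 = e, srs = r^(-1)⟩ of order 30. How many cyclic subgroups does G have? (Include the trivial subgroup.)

A cyclic subgroup of order d is generated by each of its φ(d) elements of order d, so the cyclic subgroups of order d number (#elements of order d)/φ(d).
Cyclic subgroups by order — order 1: 1; order 2: 15; order 3: 1; order 5: 1; order 15: 1.
Total: 19.

19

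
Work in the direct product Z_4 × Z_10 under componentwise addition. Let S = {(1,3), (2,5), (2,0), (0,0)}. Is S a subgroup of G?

(1,3) ∈ S but its inverse (3,7) ∉ S, so S is not a subgroup.

No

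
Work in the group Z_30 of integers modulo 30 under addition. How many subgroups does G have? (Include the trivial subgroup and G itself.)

Subgroups of the cyclic group Z_30 correspond bijectively to divisors of 30.
Divisors of 30: 1, 2, 3, 5, 6, 10, 15, 30.
So Z_30 has 8 subgroups.

8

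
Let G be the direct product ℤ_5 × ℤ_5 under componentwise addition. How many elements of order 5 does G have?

An element (a,b) has order lcm(ord(a), ord(b)); count pairs with lcm equal to 5.
Enumerating gives 24 such elements.

24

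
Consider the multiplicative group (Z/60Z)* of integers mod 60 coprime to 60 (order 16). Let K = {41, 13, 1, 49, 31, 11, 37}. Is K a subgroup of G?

|K| = 7 does not divide |G| = 16, so by Lagrange K is not a subgroup.

No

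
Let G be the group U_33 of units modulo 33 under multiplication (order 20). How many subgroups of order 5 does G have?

1

|G| = 20 and 5 | 20, so subgroups of order 5 are possible by Lagrange.
The subgroups of order 5 are: {1, 4, 16, 25, 31}.
So G has 1 subgroup of order 5.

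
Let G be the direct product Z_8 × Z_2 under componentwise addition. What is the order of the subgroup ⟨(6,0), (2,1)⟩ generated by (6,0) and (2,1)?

8

|⟨(6,0)⟩| = 4 and |⟨(2,1)⟩| = 4, so |H| is a multiple of lcm(4, 4) = 4 and divides |G| = 16.
Closing under the operation: H = {(0,0), (0,1), (2,0), (2,1), (4,0), (4,1), (6,0), (6,1)}, so |H| = 8.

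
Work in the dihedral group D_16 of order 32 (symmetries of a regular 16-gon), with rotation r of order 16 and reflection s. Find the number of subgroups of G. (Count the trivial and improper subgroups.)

|G| = 32, so by Lagrange every subgroup order divides 32. Divisors: 1, 2, 4, 8, 16, 32.
Subgroups by order — order 1: 1; order 2: 17; order 4: 9; order 8: 5; order 16: 3; order 32: 1.
Total: 1 + 17 + 9 + 5 + 3 + 1 = 36.

36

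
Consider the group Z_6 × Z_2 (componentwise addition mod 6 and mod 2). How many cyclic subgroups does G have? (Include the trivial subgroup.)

Each element a generates a cyclic subgroup ⟨a⟩; distinct elements may generate the same one (a cyclic group of order d has φ(d) generators).
Cyclic subgroups by order — order 1: 1; order 2: 3; order 3: 1; order 6: 3.
Total: 8.

8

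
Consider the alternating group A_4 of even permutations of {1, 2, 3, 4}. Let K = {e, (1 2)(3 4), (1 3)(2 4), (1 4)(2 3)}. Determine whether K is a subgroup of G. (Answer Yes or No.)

|K| = 4 divides |G| = 12, consistent with Lagrange.
K contains the identity, every element's inverse is in K, and K is closed under ∘: it is a subgroup.

Yes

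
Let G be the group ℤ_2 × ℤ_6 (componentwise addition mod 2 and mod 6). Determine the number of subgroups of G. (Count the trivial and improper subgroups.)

|G| = 12, so by Lagrange every subgroup order divides 12. Divisors: 1, 2, 3, 4, 6, 12.
Subgroups by order — order 1: 1; order 2: 3; order 3: 1; order 4: 1; order 6: 3; order 12: 1.
Total: 1 + 3 + 1 + 1 + 3 + 1 = 10.

10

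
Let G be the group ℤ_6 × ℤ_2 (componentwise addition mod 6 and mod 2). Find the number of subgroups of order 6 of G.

3

|G| = 12 and 6 | 12, so subgroups of order 6 are possible by Lagrange.
The subgroups of order 6 are: {(0,0), (0,1), (2,0), (2,1), (4,0), (4,1)}; {(0,0), (1,0), (2,0), (3,0), (4,0), (5,0)}; {(0,0), (1,1), (2,0), (3,1), (4,0), (5,1)}.
So G has 3 subgroups of order 6.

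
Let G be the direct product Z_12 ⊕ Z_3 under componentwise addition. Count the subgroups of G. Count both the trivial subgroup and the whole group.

|G| = 36, so by Lagrange every subgroup order divides 36. Divisors: 1, 2, 3, 4, 6, 9, 12, 18, 36.
Subgroups by order — order 1: 1; order 2: 1; order 3: 4; order 4: 1; order 6: 4; order 9: 1; order 12: 4; order 18: 1; order 36: 1.
Total: 1 + 1 + 4 + 1 + 4 + 1 + 4 + 1 + 1 = 18.

18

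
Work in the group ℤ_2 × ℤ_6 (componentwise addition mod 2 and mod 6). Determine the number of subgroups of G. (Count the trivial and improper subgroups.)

10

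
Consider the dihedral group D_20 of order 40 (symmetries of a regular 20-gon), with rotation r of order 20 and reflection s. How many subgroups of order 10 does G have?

5

|G| = 40 and 10 | 40, so subgroups of order 10 are possible by Lagrange.
The subgroups of order 10 are: {e, r^2, r^4, r^6, r^8, r^10, r^12, r^14, r^16, r^18}; {e, r^4, r^8, r^12, r^16, r^2s, r^6s, r^10s, r^14s, r^18s}; {e, r^4, r^8, r^12, r^16, r^3s, r^7s, r^11s, r^15s, r^19s}; {e, r^4, r^8, r^12, r^16, s, r^4s, r^8s, r^12s, r^16s}; … (5 in all).
So G has 5 subgroups of order 10.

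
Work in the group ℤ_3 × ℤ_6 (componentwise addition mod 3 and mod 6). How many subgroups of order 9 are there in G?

1

|G| = 18 and 9 | 18, so subgroups of order 9 are possible by Lagrange.
The subgroups of order 9 are: {(0,0), (0,2), (0,4), (1,0), (1,2), (1,4), (2,0), (2,2), (2,4)}.
So G has 1 subgroup of order 9.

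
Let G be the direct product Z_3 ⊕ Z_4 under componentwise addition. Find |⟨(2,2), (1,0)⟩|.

|⟨(2,2)⟩| = 6 and |⟨(1,0)⟩| = 3, so |H| is a multiple of lcm(6, 3) = 6 and divides |G| = 12.
Closing under the operation: H = {(0,0), (0,2), (1,0), (1,2), (2,0), (2,2)}, so |H| = 6.

6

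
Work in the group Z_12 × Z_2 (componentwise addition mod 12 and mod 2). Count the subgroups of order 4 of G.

3

|G| = 24 and 4 | 24, so subgroups of order 4 are possible by Lagrange.
The subgroups of order 4 are: {(0,0), (0,1), (6,0), (6,1)}; {(0,0), (3,0), (6,0), (9,0)}; {(0,0), (3,1), (6,0), (9,1)}.
So G has 3 subgroups of order 4.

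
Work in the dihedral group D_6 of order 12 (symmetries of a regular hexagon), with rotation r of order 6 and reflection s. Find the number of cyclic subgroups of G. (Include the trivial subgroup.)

10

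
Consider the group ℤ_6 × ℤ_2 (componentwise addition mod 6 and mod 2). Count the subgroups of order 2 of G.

|G| = 12 and 2 | 12, so subgroups of order 2 are possible by Lagrange.
The subgroups of order 2 are: {(0,0), (0,1)}; {(0,0), (3,0)}; {(0,0), (3,1)}.
So G has 3 subgroups of order 2.

3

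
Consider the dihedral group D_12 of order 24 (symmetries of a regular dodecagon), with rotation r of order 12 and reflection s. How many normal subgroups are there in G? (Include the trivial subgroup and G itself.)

G has 34 subgroups. Checking conjugation-invariance by order — order 1: 1/1 normal; order 2: 1/13 normal; order 3: 1/1 normal; order 4: 1/7 normal; order 6: 1/5 normal; order 8: 0/3 normal; order 12: 3/3 normal; order 24: 1/1 normal.
Total normal subgroups: 9.

9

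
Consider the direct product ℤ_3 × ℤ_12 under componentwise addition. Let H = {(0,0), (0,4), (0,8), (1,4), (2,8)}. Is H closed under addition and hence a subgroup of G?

|H| = 5 does not divide |G| = 36, so by Lagrange H is not a subgroup.

No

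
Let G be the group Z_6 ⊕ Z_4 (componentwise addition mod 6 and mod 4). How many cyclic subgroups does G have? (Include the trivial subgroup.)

12

Group the elements of G by the cyclic subgroup they generate; each cyclic subgroup of order d accounts for φ(d) elements.
Cyclic subgroups by order — order 1: 1; order 2: 3; order 3: 1; order 4: 2; order 6: 3; order 12: 2.
Total: 12.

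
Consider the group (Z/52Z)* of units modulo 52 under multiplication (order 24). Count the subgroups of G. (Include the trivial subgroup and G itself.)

16

|G| = 24, so by Lagrange every subgroup order divides 24. Divisors: 1, 2, 3, 4, 6, 8, 12, 24.
Subgroups by order — order 1: 1; order 2: 3; order 3: 1; order 4: 3; order 6: 3; order 8: 1; order 12: 3; order 24: 1.
Total: 1 + 3 + 1 + 3 + 3 + 1 + 3 + 1 = 16.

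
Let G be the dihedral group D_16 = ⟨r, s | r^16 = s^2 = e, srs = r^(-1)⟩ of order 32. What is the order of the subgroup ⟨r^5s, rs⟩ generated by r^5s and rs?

8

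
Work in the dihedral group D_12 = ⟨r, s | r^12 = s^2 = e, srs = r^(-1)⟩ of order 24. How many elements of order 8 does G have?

No element of G has order 8 (even though 8 | 24).

0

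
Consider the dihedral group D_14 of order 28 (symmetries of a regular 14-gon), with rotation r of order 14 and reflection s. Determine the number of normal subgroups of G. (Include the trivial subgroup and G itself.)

G has 28 subgroups. Checking conjugation-invariance by order — order 1: 1/1 normal; order 2: 1/15 normal; order 4: 0/7 normal; order 7: 1/1 normal; order 14: 3/3 normal; order 28: 1/1 normal.
Total normal subgroups: 7.

7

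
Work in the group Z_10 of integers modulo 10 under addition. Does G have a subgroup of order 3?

3 does not divide |G| = 10, so by Lagrange no subgroup of order 3 exists.

No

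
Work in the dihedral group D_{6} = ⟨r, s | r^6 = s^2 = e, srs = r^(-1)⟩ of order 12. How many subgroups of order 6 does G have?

|G| = 12 and 6 | 12, so subgroups of order 6 are possible by Lagrange.
The subgroups of order 6 are: {e, r, r^2, r^3, r^4, r^5}; {e, r^2, r^4, s, r^2s, r^4s}; {e, r^2, r^4, rs, r^3s, r^5s}.
So G has 3 subgroups of order 6.

3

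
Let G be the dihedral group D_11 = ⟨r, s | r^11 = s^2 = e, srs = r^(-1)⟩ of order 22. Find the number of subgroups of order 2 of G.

11

|G| = 22 and 2 | 22, so subgroups of order 2 are possible by Lagrange.
The subgroups of order 2 are: {e, r^10s}; {e, r^2s}; {e, r^3s}; {e, r^4s}; … (11 in all).
So G has 11 subgroups of order 2.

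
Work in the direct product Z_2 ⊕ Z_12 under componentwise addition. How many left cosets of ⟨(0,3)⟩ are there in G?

6

|⟨(0,3)⟩| = 4 and |G| = 24.
By Lagrange, [G : H] = |G|/|H| = 24/4 = 6.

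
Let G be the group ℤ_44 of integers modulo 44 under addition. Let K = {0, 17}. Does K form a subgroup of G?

17 ∈ K but its inverse 27 ∉ K, so K is not a subgroup.

No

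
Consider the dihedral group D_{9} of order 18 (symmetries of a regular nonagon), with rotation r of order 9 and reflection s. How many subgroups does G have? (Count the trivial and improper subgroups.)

|G| = 18, so by Lagrange every subgroup order divides 18. Divisors: 1, 2, 3, 6, 9, 18.
Subgroups by order — order 1: 1; order 2: 9; order 3: 1; order 6: 3; order 9: 1; order 18: 1.
Total: 1 + 9 + 1 + 3 + 1 + 1 = 16.

16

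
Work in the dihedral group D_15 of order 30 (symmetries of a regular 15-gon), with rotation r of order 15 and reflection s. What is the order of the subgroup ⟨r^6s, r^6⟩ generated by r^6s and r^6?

|⟨r^6s⟩| = 2 and |⟨r^6⟩| = 5, so |H| is a multiple of lcm(2, 5) = 10 and divides |G| = 30.
Closing under the operation: H = {e, r^3, r^6, r^9, r^12, s, r^3s, r^6s, r^9s, r^12s}, so |H| = 10.

10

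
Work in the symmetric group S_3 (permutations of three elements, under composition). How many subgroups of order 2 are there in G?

|G| = 6 and 2 | 6, so subgroups of order 2 are possible by Lagrange.
The subgroups of order 2 are: {e, (1 2)}; {e, (1 3)}; {e, (2 3)}.
So G has 3 subgroups of order 2.

3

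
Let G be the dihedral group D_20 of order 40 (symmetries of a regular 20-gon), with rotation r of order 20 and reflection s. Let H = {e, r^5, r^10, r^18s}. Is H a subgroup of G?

r^5 ∈ H but its inverse r^15 ∉ H, so H is not a subgroup.

No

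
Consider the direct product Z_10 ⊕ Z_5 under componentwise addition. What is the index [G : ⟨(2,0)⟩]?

10

|⟨(2,0)⟩| = 5 and |G| = 50.
By Lagrange, [G : H] = |G|/|H| = 50/5 = 10.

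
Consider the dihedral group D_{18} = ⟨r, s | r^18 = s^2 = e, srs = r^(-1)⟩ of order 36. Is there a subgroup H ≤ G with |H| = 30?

30 does not divide |G| = 36, so by Lagrange no subgroup of order 30 exists.

No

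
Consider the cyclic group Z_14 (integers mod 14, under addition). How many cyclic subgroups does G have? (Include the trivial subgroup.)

4

Group the elements of G by the cyclic subgroup they generate; each cyclic subgroup of order d accounts for φ(d) elements.
Cyclic subgroups by order — order 1: 1; order 2: 1; order 7: 1; order 14: 1.
Total: 4.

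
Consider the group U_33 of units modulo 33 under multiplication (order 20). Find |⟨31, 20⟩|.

|⟨31⟩| = 5 and |⟨20⟩| = 10, so |H| is a multiple of lcm(5, 10) = 10 and divides |G| = 20.
Closing under the operation: H = {1, 4, 5, 14, 16, 20, 23, 25, 26, 31}, so |H| = 10.

10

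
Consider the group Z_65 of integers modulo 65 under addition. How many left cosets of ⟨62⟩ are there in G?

|⟨62⟩| = 65 and |G| = 65.
By Lagrange, [G : H] = |G|/|H| = 65/65 = 1.

1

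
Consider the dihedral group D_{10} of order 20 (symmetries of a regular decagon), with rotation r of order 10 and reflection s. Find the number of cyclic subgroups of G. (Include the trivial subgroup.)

Group the elements of G by the cyclic subgroup they generate; each cyclic subgroup of order d accounts for φ(d) elements.
Cyclic subgroups by order — order 1: 1; order 2: 11; order 5: 1; order 10: 1.
Total: 14.

14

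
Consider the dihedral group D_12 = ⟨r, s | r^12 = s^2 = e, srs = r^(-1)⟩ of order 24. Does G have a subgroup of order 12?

Yes

12 | 24. A subgroup of order 12 is {e, r, r^2, r^3, r^4, r^5, r^6, r^7, r^8, r^9, r^10, r^11}.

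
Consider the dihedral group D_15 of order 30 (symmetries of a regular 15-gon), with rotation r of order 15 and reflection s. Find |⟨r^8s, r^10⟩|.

6

|⟨r^8s⟩| = 2 and |⟨r^10⟩| = 3, so |H| is a multiple of lcm(2, 3) = 6 and divides |G| = 30.
Closing under the operation: H = {e, r^5, r^10, r^3s, r^8s, r^13s}, so |H| = 6.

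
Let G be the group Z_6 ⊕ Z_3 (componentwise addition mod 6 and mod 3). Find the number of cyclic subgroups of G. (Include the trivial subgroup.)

10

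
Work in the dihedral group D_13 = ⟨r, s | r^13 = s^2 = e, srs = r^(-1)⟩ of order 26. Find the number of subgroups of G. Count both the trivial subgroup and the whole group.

|G| = 26, so by Lagrange every subgroup order divides 26. Divisors: 1, 2, 13, 26.
Subgroups by order — order 1: 1; order 2: 13; order 13: 1; order 26: 1.
Total: 1 + 13 + 1 + 1 = 16.

16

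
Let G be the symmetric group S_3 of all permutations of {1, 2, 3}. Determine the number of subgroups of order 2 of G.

|G| = 6 and 2 | 6, so subgroups of order 2 are possible by Lagrange.
The subgroups of order 2 are: {e, (1 2)}; {e, (1 3)}; {e, (2 3)}.
So G has 3 subgroups of order 2.

3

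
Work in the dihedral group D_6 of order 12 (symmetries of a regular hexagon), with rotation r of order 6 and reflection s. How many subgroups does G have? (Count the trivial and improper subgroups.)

|G| = 12, so by Lagrange every subgroup order divides 12. Divisors: 1, 2, 3, 4, 6, 12.
Subgroups by order — order 1: 1; order 2: 7; order 3: 1; order 4: 3; order 6: 3; order 12: 1.
Total: 1 + 7 + 1 + 3 + 3 + 1 = 16.

16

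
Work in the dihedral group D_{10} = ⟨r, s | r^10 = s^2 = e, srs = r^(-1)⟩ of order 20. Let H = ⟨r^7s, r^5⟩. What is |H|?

4

|⟨r^7s⟩| = 2 and |⟨r^5⟩| = 2, so |H| is a multiple of lcm(2, 2) = 2 and divides |G| = 20.
Closing under the operation: H = {e, r^5, r^2s, r^7s}, so |H| = 4.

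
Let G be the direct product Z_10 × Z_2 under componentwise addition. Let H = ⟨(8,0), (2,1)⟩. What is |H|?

|⟨(8,0)⟩| = 5 and |⟨(2,1)⟩| = 10, so |H| is a multiple of lcm(5, 10) = 10 and divides |G| = 20.
Closing under the operation: H = {(0,0), (0,1), (2,0), (2,1), (4,0), (4,1), (6,0), (6,1), (8,0), (8,1)}, so |H| = 10.

10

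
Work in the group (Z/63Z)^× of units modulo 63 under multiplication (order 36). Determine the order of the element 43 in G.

3

Compute successive powers of 43 mod 63: 43, 22, 1; 43^3 ≡ 1 (mod 63).
So |⟨43⟩| = 3.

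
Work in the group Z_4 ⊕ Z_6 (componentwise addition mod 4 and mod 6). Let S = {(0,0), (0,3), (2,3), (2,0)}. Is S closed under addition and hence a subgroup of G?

|S| = 4 divides |G| = 24, consistent with Lagrange.
S contains the identity, every element's inverse is in S, and S is closed under +: it is a subgroup.

Yes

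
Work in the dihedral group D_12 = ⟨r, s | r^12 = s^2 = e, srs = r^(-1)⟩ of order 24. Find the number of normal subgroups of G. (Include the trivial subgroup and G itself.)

9

G has 34 subgroups. Checking conjugation-invariance by order — order 1: 1/1 normal; order 2: 1/13 normal; order 3: 1/1 normal; order 4: 1/7 normal; order 6: 1/5 normal; order 8: 0/3 normal; order 12: 3/3 normal; order 24: 1/1 normal.
Total normal subgroups: 9.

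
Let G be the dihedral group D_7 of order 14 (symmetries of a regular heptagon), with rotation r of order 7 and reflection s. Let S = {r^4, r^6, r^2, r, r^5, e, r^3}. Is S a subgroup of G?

|S| = 7 divides |G| = 14, consistent with Lagrange.
S contains the identity, every element's inverse is in S, and S is closed under ·: it is a subgroup.
In fact S = ⟨r^4⟩.

Yes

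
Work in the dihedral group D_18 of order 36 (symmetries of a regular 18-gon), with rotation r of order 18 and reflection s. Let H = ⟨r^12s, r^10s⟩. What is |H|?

18

|⟨r^12s⟩| = 2 and |⟨r^10s⟩| = 2, so |H| is a multiple of lcm(2, 2) = 2 and divides |G| = 36.
Closing under the operation: H = {e, r^2, r^4, r^6, r^8, r^10, r^12, r^14, r^16, s, r^2s, r^4s, r^6s, r^8s, r^10s, r^12s, r^14s, r^16s}, so |H| = 18.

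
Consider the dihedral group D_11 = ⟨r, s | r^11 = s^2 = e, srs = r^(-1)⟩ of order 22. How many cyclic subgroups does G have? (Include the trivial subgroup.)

Each element a generates a cyclic subgroup ⟨a⟩; distinct elements may generate the same one (a cyclic group of order d has φ(d) generators).
Cyclic subgroups by order — order 1: 1; order 2: 11; order 11: 1.
Total: 13.

13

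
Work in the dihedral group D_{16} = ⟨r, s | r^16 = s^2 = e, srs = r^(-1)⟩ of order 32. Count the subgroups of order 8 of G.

5

|G| = 32 and 8 | 32, so subgroups of order 8 are possible by Lagrange.
The subgroups of order 8 are: {e, r^2, r^4, r^6, r^8, r^10, r^12, r^14}; {e, r^4, r^8, r^12, r^2s, r^6s, r^10s, r^14s}; {e, r^4, r^8, r^12, r^3s, r^7s, r^11s, r^15s}; {e, r^4, r^8, r^12, s, r^4s, r^8s, r^12s}; … (5 in all).
So G has 5 subgroups of order 8.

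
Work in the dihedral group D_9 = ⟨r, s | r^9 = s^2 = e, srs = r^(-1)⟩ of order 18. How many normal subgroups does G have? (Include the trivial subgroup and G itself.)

4

G has 16 subgroups. Checking conjugation-invariance by order — order 1: 1/1 normal; order 2: 0/9 normal; order 3: 1/1 normal; order 6: 0/3 normal; order 9: 1/1 normal; order 18: 1/1 normal.
Total normal subgroups: 4.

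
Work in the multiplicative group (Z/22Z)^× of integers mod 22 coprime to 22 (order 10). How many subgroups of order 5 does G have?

1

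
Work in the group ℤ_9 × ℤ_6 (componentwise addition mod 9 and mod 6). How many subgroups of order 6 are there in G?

4

|G| = 54 and 6 | 54, so subgroups of order 6 are possible by Lagrange.
The subgroups of order 6 are: {(0,0), (0,1), (0,2), (0,3), (0,4), (0,5)}; {(0,0), (0,3), (3,0), (3,3), (6,0), (6,3)}; {(0,0), (0,3), (3,1), (3,4), (6,2), (6,5)}; {(0,0), (0,3), (3,2), (3,5), (6,1), (6,4)}.
So G has 4 subgroups of order 6.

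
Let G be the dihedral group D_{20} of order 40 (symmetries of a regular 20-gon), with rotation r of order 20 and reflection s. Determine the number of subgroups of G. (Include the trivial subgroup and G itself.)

|G| = 40, so by Lagrange every subgroup order divides 40. Divisors: 1, 2, 4, 5, 8, 10, 20, 40.
Subgroups by order — order 1: 1; order 2: 21; order 4: 11; order 5: 1; order 8: 5; order 10: 5; order 20: 3; order 40: 1.
Total: 1 + 21 + 11 + 1 + 5 + 5 + 3 + 1 = 48.

48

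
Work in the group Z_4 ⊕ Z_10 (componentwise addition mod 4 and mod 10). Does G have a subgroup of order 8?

8 | 40. A subgroup of order 8 is {(0,0), (0,5), (1,0), (1,5), (2,0), (2,5), (3,0), (3,5)}.

Yes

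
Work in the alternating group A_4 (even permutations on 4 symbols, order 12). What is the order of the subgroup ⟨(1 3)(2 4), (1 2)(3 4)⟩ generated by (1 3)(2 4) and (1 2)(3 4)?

4

|⟨(1 3)(2 4)⟩| = 2 and |⟨(1 2)(3 4)⟩| = 2, so |H| is a multiple of lcm(2, 2) = 2 and divides |G| = 12.
Closing under the operation: H = {e, (1 2)(3 4), (1 3)(2 4), (1 4)(2 3)}, so |H| = 4.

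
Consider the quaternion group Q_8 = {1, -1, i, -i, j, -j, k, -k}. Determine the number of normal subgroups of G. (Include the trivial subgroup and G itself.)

6

G has 6 subgroups. Checking conjugation-invariance by order — order 1: 1/1 normal; order 2: 1/1 normal; order 4: 3/3 normal; order 8: 1/1 normal.
Total normal subgroups: 6.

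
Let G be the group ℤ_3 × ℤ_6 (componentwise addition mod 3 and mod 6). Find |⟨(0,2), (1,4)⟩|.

9

|⟨(0,2)⟩| = 3 and |⟨(1,4)⟩| = 3, so |H| is a multiple of lcm(3, 3) = 3 and divides |G| = 18.
Closing under the operation: H = {(0,0), (0,2), (0,4), (1,0), (1,2), (1,4), (2,0), (2,2), (2,4)}, so |H| = 9.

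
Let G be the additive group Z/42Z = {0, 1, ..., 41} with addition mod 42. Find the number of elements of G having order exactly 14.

6

In a cyclic group of order 42, the number of elements of order d (for d | 42) is φ(d).
φ(14) = 6.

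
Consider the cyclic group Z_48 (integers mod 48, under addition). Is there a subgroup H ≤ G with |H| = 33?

No

33 does not divide |G| = 48, so by Lagrange no subgroup of order 33 exists.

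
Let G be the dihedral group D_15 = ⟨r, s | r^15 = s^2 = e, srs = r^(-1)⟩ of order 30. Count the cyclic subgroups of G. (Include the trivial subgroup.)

19

Each element a generates a cyclic subgroup ⟨a⟩; distinct elements may generate the same one (a cyclic group of order d has φ(d) generators).
Cyclic subgroups by order — order 1: 1; order 2: 15; order 3: 1; order 5: 1; order 15: 1.
Total: 19.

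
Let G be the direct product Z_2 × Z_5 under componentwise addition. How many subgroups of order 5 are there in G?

1

|G| = 10 and 5 | 10, so subgroups of order 5 are possible by Lagrange.
The subgroups of order 5 are: {(0,0), (0,1), (0,2), (0,3), (0,4)}.
So G has 1 subgroup of order 5.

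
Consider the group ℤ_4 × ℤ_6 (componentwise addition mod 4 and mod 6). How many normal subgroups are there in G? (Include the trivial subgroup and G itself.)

G is abelian, so every subgroup is normal.
G has 16 subgroups in total, hence 16 normal subgroups.

16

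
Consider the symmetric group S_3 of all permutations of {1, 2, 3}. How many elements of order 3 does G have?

2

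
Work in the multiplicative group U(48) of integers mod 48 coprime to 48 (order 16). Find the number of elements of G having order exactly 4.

The elements of order 4 are: 5, 11, 13, 19, 29, 35, 37, 43.
That's 8.

8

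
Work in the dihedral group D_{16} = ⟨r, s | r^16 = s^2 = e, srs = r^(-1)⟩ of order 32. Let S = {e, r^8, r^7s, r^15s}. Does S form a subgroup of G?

Yes

|S| = 4 divides |G| = 32, consistent with Lagrange.
S contains the identity, every element's inverse is in S, and S is closed under ·: it is a subgroup.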